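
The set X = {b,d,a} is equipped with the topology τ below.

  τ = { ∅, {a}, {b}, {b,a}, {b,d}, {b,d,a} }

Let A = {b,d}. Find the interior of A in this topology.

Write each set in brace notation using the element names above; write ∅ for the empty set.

{b,d}

opens ⊆ A: ∅, {b}, {b,d}; union → int = {b,d}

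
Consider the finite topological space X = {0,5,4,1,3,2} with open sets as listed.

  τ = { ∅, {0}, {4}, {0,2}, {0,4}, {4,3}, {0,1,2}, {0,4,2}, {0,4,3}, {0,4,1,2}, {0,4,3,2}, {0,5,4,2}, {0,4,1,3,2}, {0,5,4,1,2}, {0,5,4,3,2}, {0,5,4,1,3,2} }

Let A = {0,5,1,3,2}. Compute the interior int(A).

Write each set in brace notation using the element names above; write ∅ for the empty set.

{0,1,2}

open subsets of A: ∅, {0}, {0,2}, {0,1,2}; so int(A) = {0,1,2}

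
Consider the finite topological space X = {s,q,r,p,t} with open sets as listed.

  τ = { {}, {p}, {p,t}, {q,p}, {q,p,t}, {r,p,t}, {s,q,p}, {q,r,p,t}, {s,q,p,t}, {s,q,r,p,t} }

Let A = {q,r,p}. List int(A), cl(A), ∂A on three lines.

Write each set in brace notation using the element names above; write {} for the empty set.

U open, U⊆A: {}, {p}, {q,p}. int(A) = ⋃ = {q,p}
X∖A={s,t}, int(X∖A)={}, hence cl(A)={s,q,r,p,t}
∂A: remove int from cl → {s,r,t}

int(A) = {q,p}
cl(A)  = {s,q,r,p,t}
∂A     = {s,r,t}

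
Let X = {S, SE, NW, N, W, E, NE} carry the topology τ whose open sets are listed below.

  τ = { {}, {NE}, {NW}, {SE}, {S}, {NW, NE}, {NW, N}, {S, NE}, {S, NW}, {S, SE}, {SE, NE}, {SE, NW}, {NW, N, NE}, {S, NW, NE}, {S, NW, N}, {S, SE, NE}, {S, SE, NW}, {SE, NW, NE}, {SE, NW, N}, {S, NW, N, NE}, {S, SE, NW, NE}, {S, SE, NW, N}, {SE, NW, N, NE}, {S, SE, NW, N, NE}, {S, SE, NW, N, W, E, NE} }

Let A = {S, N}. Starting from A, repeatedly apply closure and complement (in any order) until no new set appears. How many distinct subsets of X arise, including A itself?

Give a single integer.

X∖A={SE, NW, W, E, NE}, int(X∖A)={SE, NW, NE}, hence cl(A)={S, N, W, E}
Orbit (k=closure, c=complement):
  1. A     = {S, N}
  2. kA    = {S, N, W, E}
  3. cA    = {SE, NW, W, E, NE}
  4. ckA   = {SE, NW, NE}
  5. kcA   = {SE, NW, N, W, E, NE}
  6. ckcA  = {S}
  7. kckcA = {S, W, E}
  8. ckckcA = {SE, NW, N, NE}
(closed under both — stop)

8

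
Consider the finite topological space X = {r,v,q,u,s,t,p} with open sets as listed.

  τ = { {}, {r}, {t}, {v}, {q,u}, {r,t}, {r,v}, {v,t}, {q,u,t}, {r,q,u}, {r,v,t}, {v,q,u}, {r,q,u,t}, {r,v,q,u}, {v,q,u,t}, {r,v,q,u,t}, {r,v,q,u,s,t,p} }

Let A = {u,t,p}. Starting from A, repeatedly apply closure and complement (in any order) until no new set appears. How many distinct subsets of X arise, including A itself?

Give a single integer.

10

closure: X∖int(X∖A) = X∖{r,v} = {q,u,s,t,p}
Let k=closure and c=complement:
  1. A     = {u,t,p}
  2. kA    = {q,u,s,t,p}
  3. cA    = {r,v,q,s}
  4. ckA   = {r,v}
  5. kcA   = {r,v,q,u,s,p}
  6. kckA  = {r,v,s,p}
  7. ckcA  = {t}
  8. ckckA = {q,u,t}
  9. kckcA = {s,t,p}
  10. ckckcA = {r,v,q,u}
— saturated at 10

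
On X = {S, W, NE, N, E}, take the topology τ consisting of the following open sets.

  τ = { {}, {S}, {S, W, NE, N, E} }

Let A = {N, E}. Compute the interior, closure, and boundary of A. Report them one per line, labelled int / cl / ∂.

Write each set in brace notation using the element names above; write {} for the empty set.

int(A) = {}
cl(A)  = {W, NE, N, E}
∂A     = {W, NE, N, E}

open subsets of A: {}; so int(A) = {}
closure: X∖int(X∖A) = X∖{S} = {W, NE, N, E}
∂A = {W, NE, N, E} minus {} = {W, NE, N, E}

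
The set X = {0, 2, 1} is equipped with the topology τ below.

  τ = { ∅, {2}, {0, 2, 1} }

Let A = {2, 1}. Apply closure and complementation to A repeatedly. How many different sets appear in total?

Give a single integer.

closure: X∖int(X∖A) = X∖∅ = {0, 2, 1}
Let k=closure and c=complement:
  1. A     = {2, 1}
  2. kA    = {0, 2, 1}
  3. cA    = {0}
  4. ckA   = ∅
  5. kcA   = {0, 1}
  6. ckcA  = {2}
— saturated at 6

6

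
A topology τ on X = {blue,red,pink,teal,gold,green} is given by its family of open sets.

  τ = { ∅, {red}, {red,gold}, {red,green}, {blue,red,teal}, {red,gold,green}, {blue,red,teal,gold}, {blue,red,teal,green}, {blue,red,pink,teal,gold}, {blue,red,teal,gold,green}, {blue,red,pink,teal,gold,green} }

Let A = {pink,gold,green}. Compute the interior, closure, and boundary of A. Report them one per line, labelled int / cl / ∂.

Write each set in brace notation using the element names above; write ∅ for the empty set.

open subsets of A: ∅; so int(A) = ∅
closure: X∖int(X∖A) = X∖{blue,red,teal} = {pink,gold,green}
∂A = {pink,gold,green} minus ∅ = {pink,gold,green}

int(A) = ∅
cl(A)  = {pink,gold,green}
∂A     = {pink,gold,green}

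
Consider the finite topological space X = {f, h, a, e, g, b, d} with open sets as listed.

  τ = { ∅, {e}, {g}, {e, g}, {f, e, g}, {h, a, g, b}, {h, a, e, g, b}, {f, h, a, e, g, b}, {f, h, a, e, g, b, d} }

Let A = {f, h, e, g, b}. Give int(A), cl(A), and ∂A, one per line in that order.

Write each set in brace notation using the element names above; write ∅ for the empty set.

int(A) = {f, e, g}
cl(A)  = {f, h, a, e, g, b, d}
∂A     = {h, a, b, d}

open subsets of A: ∅, {e}, {g}, {e, g}, {f, e, g}; so int(A) = {f, e, g}
closure: X∖int(X∖A) = X∖∅ = {f, h, a, e, g, b, d}
∂A = {f, h, a, e, g, b, d} minus {f, e, g} = {h, a, b, d}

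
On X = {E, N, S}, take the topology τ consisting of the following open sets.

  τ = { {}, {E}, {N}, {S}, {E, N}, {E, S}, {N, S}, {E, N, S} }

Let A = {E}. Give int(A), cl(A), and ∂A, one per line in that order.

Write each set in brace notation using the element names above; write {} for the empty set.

open subsets of A: {}, {E}; so int(A) = {E}
closure: X∖int(X∖A) = X∖{N, S} = {E}
∂A = {E} minus {E} = {}

int(A) = {E}
cl(A)  = {E}
∂A     = {}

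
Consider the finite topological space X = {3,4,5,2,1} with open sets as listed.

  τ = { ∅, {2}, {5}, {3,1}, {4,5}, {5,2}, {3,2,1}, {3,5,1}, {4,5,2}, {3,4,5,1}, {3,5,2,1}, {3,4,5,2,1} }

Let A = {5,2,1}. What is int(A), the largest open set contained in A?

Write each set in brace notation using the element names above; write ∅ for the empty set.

{5,2}

opens ⊆ A: ∅, {2}, {5}, {5,2}; union → int = {5,2}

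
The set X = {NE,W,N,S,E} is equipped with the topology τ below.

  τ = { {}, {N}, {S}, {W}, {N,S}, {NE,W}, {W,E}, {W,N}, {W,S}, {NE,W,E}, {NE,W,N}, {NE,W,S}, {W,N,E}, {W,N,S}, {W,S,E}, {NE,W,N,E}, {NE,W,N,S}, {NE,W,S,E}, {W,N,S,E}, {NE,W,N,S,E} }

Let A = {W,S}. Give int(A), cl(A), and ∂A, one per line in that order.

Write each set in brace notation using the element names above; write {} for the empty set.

interior: largest open inside A is {W,S} (from {}, {S}, {W}, {W,S})
cl via duality: int({NE,N,E}) = {N}, so X∖{N} = {NE,W,S,E}
cl∖int = {NE,E}

int(A) = {W,S}
cl(A)  = {NE,W,S,E}
∂A     = {NE,E}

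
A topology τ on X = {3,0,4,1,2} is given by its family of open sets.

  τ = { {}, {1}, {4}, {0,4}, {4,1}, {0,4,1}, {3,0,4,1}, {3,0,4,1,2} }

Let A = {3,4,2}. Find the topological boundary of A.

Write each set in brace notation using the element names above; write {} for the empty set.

{3,0,2}

open subsets of A: {}, {4}; so int(A) = {4}
closure: X∖int(X∖A) = X∖{1} = {3,0,4,2}
∂A = {3,0,4,2} minus {4} = {3,0,2}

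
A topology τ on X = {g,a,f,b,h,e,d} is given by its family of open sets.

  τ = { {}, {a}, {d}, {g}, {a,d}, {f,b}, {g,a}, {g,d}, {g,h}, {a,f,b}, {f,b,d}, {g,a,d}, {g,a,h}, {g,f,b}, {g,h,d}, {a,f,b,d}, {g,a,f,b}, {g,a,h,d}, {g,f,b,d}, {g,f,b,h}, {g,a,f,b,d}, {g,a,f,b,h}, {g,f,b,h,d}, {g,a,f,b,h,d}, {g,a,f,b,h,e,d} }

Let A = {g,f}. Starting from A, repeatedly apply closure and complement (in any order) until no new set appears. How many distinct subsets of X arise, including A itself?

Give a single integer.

12

complement {a,b,h,e,d}; its interior {a,d}; cl(A) = X∖{a,d} = {g,f,b,h,e}
With k = closure, c = complement:
  1. A     = {g,f}
  2. kA    = {g,f,b,h,e}
  3. cA    = {a,b,h,e,d}
  4. ckA   = {a,d}
  5. kcA   = {a,f,b,h,e,d}
  6. kckA  = {a,e,d}
  7. ckcA  = {g}
  8. ckckA = {g,f,b,h}
  9. kckcA = {g,h,e}
  10. ckckcA = {a,f,b,d}
  11. kckckcA = {a,f,b,e,d}
  12. ckckckcA = {g,h}
k, c of each give nothing new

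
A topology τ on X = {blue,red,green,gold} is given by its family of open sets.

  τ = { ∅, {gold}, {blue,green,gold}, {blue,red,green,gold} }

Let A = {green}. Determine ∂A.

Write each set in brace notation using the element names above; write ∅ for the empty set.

{blue,red,green}

opens ⊆ A: ∅; union → int = ∅
complement {blue,red,gold}; its interior {gold}; cl(A) = X∖{gold} = {blue,red,green}
boundary = {blue,red,green} ∖ ∅ = {blue,red,green}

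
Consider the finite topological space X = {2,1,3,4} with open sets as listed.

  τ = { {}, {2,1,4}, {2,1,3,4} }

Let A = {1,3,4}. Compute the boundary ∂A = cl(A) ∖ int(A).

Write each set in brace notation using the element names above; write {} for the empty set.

{2,1,3,4}

opens ⊆ A: {}; union → int = {}
complement {2}; its interior {}; cl(A) = X∖{} = {2,1,3,4}
boundary = {2,1,3,4} ∖ {} = {2,1,3,4}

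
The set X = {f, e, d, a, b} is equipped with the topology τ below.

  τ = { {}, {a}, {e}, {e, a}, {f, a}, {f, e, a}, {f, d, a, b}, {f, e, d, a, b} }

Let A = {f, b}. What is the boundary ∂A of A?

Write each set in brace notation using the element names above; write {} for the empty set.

{f, d, b}

U open, U⊆A: {}. int(A) = ⋃ = {}
X∖A={e, d, a}, int(X∖A)={e, a}, hence cl(A)={f, d, b}
∂A: remove int from cl → {f, d, b}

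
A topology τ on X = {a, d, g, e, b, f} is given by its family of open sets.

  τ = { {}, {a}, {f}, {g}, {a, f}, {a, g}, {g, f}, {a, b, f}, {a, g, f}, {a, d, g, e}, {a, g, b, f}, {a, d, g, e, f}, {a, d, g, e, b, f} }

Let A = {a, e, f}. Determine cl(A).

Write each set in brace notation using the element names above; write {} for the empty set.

complement {d, g, b}; its interior {g}; cl(A) = X∖{g} = {a, d, e, b, f}

{a, d, e, b, f}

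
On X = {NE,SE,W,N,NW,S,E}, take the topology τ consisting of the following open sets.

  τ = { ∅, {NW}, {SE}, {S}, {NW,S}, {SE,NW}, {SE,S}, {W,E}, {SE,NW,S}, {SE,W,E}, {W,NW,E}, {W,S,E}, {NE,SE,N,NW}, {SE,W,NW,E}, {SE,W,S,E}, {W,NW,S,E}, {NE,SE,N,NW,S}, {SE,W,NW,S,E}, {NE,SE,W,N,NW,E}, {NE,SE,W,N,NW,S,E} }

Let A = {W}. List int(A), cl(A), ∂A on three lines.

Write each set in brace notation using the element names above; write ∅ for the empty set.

U open, U⊆A: ∅. int(A) = ⋃ = ∅
X∖A={NE,SE,N,NW,S,E}, int(X∖A)={NE,SE,N,NW,S}, hence cl(A)={W,E}
∂A: remove int from cl → {W,E}

int(A) = ∅
cl(A)  = {W,E}
∂A     = {W,E}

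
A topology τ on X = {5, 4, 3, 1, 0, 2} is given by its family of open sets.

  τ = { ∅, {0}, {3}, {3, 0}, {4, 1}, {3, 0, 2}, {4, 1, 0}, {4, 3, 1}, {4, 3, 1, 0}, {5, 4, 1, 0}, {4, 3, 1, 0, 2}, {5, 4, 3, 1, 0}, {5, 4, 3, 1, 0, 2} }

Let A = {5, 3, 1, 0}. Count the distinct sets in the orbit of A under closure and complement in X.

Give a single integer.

10

closure: X∖int(X∖A) = X∖∅ = {5, 4, 3, 1, 0, 2}
Let k=closure and c=complement:
  1. A     = {5, 3, 1, 0}
  2. kA    = {5, 4, 3, 1, 0, 2}
  3. cA    = {4, 2}
  4. ckA   = ∅
  5. kcA   = {5, 4, 1, 2}
  6. ckcA  = {3, 0}
  7. kckcA = {5, 3, 0, 2}
  8. ckckcA = {4, 1}
  9. kckckcA = {5, 4, 1}
  10. ckckckcA = {3, 0, 2}
— saturated at 10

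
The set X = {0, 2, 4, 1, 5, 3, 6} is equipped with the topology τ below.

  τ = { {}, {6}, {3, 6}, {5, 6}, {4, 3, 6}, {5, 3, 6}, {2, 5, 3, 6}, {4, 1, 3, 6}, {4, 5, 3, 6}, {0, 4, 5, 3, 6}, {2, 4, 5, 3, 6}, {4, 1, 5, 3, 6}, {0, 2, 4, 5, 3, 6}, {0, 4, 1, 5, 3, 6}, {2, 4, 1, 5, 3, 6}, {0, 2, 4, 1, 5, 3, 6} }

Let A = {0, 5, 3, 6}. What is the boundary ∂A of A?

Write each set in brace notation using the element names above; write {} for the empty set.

U open, U⊆A: {}, {6}, {5, 6}, {3, 6}, {5, 3, 6}. int(A) = ⋃ = {5, 3, 6}
X∖A={2, 4, 1}, int(X∖A)={}, hence cl(A)={0, 2, 4, 1, 5, 3, 6}
∂A: remove int from cl → {0, 2, 4, 1}

{0, 2, 4, 1}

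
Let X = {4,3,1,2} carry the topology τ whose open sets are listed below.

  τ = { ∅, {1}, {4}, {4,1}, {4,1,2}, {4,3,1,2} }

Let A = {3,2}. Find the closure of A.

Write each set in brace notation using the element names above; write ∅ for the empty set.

complement {4,1}; its interior {4,1}; cl(A) = X∖{4,1} = {3,2}

{3,2}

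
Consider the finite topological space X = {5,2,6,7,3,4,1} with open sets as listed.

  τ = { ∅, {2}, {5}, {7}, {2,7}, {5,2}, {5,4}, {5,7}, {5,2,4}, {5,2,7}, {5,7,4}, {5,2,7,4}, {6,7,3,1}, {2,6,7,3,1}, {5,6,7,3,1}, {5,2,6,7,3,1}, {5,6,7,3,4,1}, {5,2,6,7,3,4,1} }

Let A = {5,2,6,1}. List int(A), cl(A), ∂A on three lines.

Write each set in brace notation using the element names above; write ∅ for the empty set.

interior: largest open inside A is {5,2} (from ∅, {2}, {5}, {5,2})
cl via duality: int({7,3,4}) = {7}, so X∖{7} = {5,2,6,3,4,1}
cl∖int = {6,3,4,1}

int(A) = {5,2}
cl(A)  = {5,2,6,3,4,1}
∂A     = {6,3,4,1}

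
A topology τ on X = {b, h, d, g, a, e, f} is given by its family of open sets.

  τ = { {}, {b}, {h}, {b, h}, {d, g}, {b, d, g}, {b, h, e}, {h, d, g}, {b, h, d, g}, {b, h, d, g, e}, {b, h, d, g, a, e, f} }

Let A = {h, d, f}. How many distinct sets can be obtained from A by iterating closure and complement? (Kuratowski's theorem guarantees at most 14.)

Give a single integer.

10

closure: X∖int(X∖A) = X∖{b} = {h, d, g, a, e, f}
Let k=closure and c=complement:
  1. A     = {h, d, f}
  2. kA    = {h, d, g, a, e, f}
  3. cA    = {b, g, a, e}
  4. ckA   = {b}
  5. kcA   = {b, d, g, a, e, f}
  6. kckA  = {b, a, e, f}
  7. ckcA  = {h}
  8. ckckA = {h, d, g}
  9. kckcA = {h, a, e, f}
  10. ckckcA = {b, d, g}
— saturated at 10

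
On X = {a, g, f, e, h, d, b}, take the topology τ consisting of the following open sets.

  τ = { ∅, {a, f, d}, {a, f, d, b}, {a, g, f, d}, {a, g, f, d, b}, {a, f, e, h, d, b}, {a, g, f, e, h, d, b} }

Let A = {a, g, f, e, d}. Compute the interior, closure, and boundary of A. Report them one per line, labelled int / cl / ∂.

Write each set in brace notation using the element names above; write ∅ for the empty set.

open subsets of A: ∅, {a, f, d}, {a, g, f, d}; so int(A) = {a, g, f, d}
closure: X∖int(X∖A) = X∖∅ = {a, g, f, e, h, d, b}
∂A = {a, g, f, e, h, d, b} minus {a, g, f, d} = {e, h, b}

int(A) = {a, g, f, d}
cl(A)  = {a, g, f, e, h, d, b}
∂A     = {e, h, b}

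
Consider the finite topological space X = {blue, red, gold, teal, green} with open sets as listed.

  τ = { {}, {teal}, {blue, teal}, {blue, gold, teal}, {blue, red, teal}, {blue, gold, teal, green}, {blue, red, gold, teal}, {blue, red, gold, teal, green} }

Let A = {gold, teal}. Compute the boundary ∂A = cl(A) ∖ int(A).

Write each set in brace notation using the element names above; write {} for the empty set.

opens ⊆ A: {}, {teal}; union → int = {teal}
complement {blue, red, green}; its interior {}; cl(A) = X∖{} = {blue, red, gold, teal, green}
boundary = {blue, red, gold, teal, green} ∖ {teal} = {blue, red, gold, green}

{blue, red, gold, green}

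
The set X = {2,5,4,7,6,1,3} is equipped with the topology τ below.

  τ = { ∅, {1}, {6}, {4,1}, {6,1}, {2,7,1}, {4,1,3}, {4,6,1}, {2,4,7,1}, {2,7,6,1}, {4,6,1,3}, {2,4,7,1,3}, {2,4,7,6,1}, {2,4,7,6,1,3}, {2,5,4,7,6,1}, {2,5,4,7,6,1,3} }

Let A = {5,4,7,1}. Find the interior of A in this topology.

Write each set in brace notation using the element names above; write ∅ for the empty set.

open subsets of A: ∅, {1}, {4,1}; so int(A) = {4,1}

{4,1}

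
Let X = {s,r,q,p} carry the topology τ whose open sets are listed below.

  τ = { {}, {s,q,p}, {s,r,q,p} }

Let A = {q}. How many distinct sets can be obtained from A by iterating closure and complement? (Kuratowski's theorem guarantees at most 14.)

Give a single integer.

closure: X∖int(X∖A) = X∖{} = {s,r,q,p}
Let k=closure and c=complement:
  1. A     = {q}
  2. kA    = {s,r,q,p}
  3. cA    = {s,r,p}
  4. ckA   = {}
— saturated at 4

4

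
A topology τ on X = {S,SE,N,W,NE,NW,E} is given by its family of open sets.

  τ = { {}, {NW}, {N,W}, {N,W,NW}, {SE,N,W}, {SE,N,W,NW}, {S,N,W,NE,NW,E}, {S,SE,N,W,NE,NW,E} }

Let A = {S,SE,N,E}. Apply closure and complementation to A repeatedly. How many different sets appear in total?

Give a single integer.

X∖A={W,NE,NW}, int(X∖A)={NW}, hence cl(A)={S,SE,N,W,NE,E}
Orbit (k=closure, c=complement):
  1. A     = {S,SE,N,E}
  2. kA    = {S,SE,N,W,NE,E}
  3. cA    = {W,NE,NW}
  4. ckA   = {NW}
  5. kcA   = {S,SE,N,W,NE,NW,E}
  6. kckA  = {S,NE,NW,E}
  7. ckcA  = {}
  8. ckckA = {SE,N,W}
(closed under both — stop)

8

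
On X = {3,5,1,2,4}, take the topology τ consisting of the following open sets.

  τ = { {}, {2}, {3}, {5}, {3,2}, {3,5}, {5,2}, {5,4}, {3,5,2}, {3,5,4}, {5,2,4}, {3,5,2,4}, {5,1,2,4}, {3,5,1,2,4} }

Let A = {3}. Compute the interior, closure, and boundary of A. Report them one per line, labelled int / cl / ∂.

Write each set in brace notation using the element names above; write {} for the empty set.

interior: largest open inside A is {3} (from {}, {3})
cl via duality: int({5,1,2,4}) = {5,1,2,4}, so X∖{5,1,2,4} = {3}
cl∖int = {}

int(A) = {3}
cl(A)  = {3}
∂A     = {}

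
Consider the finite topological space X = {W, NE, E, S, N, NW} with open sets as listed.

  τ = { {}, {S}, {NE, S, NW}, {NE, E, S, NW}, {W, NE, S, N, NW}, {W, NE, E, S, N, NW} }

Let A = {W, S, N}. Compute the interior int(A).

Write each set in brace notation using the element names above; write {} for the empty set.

{S}

opens ⊆ A: {}, {S}; union → int = {S}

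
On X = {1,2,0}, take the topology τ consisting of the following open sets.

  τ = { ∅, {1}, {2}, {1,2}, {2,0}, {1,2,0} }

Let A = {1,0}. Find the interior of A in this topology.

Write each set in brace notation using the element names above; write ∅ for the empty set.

interior: largest open inside A is {1} (from ∅, {1})

{1}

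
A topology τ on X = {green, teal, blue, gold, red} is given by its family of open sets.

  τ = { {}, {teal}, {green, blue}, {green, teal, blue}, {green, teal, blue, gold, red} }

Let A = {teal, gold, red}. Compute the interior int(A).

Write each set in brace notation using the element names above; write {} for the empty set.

{teal}

interior: largest open inside A is {teal} (from {}, {teal})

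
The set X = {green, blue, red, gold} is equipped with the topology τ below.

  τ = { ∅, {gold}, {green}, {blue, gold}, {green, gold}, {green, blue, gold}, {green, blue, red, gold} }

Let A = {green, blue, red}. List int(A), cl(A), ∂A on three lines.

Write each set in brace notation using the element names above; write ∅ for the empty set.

opens ⊆ A: ∅, {green}; union → int = {green}
complement {gold}; its interior {gold}; cl(A) = X∖{gold} = {green, blue, red}
boundary = {green, blue, red} ∖ {green} = {blue, red}

int(A) = {green}
cl(A)  = {green, blue, red}
∂A     = {blue, red}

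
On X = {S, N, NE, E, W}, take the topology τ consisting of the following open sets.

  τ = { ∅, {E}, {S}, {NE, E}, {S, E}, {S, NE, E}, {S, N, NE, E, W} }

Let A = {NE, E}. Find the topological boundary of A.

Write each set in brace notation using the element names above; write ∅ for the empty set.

{N, W}

interior: largest open inside A is {NE, E} (from ∅, {E}, {NE, E})
cl via duality: int({S, N, W}) = {S}, so X∖{S} = {N, NE, E, W}
cl∖int = {N, W}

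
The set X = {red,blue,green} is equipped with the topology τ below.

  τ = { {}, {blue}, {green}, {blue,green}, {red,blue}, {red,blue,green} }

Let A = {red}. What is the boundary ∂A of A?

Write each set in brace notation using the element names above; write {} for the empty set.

U open, U⊆A: {}. int(A) = ⋃ = {}
X∖A={blue,green}, int(X∖A)={blue,green}, hence cl(A)={red}
∂A: remove int from cl → {red}

{red}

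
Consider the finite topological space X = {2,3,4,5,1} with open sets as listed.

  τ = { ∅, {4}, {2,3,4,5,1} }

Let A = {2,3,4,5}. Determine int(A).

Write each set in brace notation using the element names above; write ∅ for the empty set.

interior: largest open inside A is {4} (from ∅, {4})

{4}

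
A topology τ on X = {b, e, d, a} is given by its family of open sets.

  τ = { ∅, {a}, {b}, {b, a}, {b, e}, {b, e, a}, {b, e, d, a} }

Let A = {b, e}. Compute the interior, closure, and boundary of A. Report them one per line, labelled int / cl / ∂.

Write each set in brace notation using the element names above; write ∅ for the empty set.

U open, U⊆A: ∅, {b}, {b, e}. int(A) = ⋃ = {b, e}
X∖A={d, a}, int(X∖A)={a}, hence cl(A)={b, e, d}
∂A: remove int from cl → {d}

int(A) = {b, e}
cl(A)  = {b, e, d}
∂A     = {d}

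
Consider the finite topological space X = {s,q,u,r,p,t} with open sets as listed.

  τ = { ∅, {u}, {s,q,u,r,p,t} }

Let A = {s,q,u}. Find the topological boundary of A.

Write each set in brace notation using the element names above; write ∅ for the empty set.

interior: largest open inside A is {u} (from ∅, {u})
cl via duality: int({r,p,t}) = ∅, so X∖∅ = {s,q,u,r,p,t}
cl∖int = {s,q,r,p,t}

{s,q,r,p,t}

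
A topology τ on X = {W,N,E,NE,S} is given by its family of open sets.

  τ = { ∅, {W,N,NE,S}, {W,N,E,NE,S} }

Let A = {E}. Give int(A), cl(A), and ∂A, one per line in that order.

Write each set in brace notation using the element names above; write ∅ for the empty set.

interior: largest open inside A is ∅ (from ∅)
cl via duality: int({W,N,NE,S}) = {W,N,NE,S}, so X∖{W,N,NE,S} = {E}
cl∖int = {E}

int(A) = ∅
cl(A)  = {E}
∂A     = {E}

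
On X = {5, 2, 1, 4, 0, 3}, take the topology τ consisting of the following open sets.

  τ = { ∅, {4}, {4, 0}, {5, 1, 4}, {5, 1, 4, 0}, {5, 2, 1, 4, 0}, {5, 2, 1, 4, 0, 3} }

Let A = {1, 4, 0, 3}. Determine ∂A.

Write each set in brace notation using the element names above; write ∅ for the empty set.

{5, 2, 1, 3}

U open, U⊆A: ∅, {4}, {4, 0}. int(A) = ⋃ = {4, 0}
X∖A={5, 2}, int(X∖A)=∅, hence cl(A)={5, 2, 1, 4, 0, 3}
∂A: remove int from cl → {5, 2, 1, 3}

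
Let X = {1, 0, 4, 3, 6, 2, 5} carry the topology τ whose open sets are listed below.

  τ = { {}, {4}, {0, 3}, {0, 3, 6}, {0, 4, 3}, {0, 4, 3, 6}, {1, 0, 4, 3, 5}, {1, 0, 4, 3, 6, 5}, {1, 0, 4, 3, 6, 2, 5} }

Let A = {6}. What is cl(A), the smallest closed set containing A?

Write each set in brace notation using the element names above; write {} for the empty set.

{6, 2}

X∖A={1, 0, 4, 3, 2, 5}, int(X∖A)={1, 0, 4, 3, 5}, hence cl(A)={6, 2}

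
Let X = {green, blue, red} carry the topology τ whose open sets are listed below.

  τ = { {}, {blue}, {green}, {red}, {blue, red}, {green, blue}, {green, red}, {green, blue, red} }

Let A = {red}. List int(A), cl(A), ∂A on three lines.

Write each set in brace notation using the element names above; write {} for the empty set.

U open, U⊆A: {}, {red}. int(A) = ⋃ = {red}
X∖A={green, blue}, int(X∖A)={green, blue}, hence cl(A)={red}
∂A: remove int from cl → {}

int(A) = {red}
cl(A)  = {red}
∂A     = {}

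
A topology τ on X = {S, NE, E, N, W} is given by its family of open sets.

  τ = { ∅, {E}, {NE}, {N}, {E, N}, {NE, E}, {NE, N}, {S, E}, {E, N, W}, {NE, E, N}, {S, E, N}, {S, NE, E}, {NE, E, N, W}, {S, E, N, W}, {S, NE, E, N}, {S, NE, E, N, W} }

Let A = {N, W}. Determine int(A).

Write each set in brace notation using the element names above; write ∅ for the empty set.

U open, U⊆A: ∅, {N}. int(A) = ⋃ = {N}

{N}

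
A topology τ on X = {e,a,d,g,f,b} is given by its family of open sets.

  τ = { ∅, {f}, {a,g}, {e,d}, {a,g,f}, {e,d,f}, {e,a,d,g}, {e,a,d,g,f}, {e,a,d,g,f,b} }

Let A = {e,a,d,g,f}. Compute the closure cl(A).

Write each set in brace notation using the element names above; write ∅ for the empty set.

X∖A={b}, int(X∖A)=∅, hence cl(A)={e,a,d,g,f,b}

{e,a,d,g,f,b}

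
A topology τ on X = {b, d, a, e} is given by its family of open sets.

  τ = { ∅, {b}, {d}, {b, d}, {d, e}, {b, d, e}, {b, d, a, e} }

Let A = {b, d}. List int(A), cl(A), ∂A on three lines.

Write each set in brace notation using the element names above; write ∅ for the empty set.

int(A) = {b, d}
cl(A)  = {b, d, a, e}
∂A     = {a, e}

opens ⊆ A: ∅, {d}, {b}, {b, d}; union → int = {b, d}
complement {a, e}; its interior ∅; cl(A) = X∖∅ = {b, d, a, e}
boundary = {b, d, a, e} ∖ {b, d} = {a, e}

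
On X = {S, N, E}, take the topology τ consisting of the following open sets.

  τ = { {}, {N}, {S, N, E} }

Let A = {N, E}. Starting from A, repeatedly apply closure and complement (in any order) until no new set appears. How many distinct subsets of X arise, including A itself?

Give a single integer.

6

X∖A={S}, int(X∖A)={}, hence cl(A)={S, N, E}
Orbit (k=closure, c=complement):
  1. A     = {N, E}
  2. kA    = {S, N, E}
  3. cA    = {S}
  4. ckA   = {}
  5. kcA   = {S, E}
  6. ckcA  = {N}
(closed under both — stop)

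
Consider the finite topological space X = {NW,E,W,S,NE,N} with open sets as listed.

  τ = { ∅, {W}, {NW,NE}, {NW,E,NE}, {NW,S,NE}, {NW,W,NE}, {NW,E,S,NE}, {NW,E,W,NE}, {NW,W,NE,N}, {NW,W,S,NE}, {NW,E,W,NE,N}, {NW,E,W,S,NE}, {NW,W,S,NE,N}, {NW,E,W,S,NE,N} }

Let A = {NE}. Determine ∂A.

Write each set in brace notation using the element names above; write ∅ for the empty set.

open subsets of A: ∅; so int(A) = ∅
closure: X∖int(X∖A) = X∖{W} = {NW,E,S,NE,N}
∂A = {NW,E,S,NE,N} minus ∅ = {NW,E,S,NE,N}

{NW,E,S,NE,N}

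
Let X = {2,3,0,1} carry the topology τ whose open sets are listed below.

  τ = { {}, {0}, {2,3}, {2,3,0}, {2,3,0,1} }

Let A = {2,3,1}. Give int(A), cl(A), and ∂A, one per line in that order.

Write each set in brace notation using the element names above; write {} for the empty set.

open subsets of A: {}, {2,3}; so int(A) = {2,3}
closure: X∖int(X∖A) = X∖{0} = {2,3,1}
∂A = {2,3,1} minus {2,3} = {1}

int(A) = {2,3}
cl(A)  = {2,3,1}
∂A     = {1}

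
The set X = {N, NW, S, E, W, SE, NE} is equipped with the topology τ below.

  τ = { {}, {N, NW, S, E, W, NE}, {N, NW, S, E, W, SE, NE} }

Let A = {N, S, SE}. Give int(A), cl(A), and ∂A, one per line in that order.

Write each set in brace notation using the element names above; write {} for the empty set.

int(A) = {}
cl(A)  = {N, NW, S, E, W, SE, NE}
∂A     = {N, NW, S, E, W, SE, NE}

opens ⊆ A: {}; union → int = {}
complement {NW, E, W, NE}; its interior {}; cl(A) = X∖{} = {N, NW, S, E, W, SE, NE}
boundary = {N, NW, S, E, W, SE, NE} ∖ {} = {N, NW, S, E, W, SE, NE}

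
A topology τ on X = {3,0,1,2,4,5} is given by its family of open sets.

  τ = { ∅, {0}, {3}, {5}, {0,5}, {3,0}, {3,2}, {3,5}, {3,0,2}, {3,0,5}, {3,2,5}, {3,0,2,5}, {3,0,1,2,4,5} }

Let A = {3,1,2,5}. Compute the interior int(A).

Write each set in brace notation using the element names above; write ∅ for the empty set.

{3,2,5}

U open, U⊆A: ∅, {5}, {3}, {3,2}, {3,5}, {3,2,5}. int(A) = ⋃ = {3,2,5}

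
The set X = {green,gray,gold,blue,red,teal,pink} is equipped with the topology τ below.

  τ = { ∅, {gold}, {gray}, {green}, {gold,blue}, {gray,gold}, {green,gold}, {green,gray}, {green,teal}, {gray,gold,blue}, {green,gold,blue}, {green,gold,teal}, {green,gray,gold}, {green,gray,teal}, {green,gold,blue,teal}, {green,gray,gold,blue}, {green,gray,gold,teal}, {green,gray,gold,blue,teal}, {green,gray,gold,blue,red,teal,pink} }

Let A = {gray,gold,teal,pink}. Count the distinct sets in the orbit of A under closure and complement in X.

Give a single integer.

complement {green,blue,red}; its interior {green}; cl(A) = X∖{green} = {gray,gold,blue,red,teal,pink}
With k = closure, c = complement:
  1. A     = {gray,gold,teal,pink}
  2. kA    = {gray,gold,blue,red,teal,pink}
  3. cA    = {green,blue,red}
  4. ckA   = {green}
  5. kcA   = {green,blue,red,teal,pink}
  6. kckA  = {green,red,teal,pink}
  7. ckcA  = {gray,gold}
  8. ckckA = {gray,gold,blue}
  9. kckcA = {gray,gold,blue,red,pink}
  10. ckckcA = {green,teal}
k, c of each give nothing new

10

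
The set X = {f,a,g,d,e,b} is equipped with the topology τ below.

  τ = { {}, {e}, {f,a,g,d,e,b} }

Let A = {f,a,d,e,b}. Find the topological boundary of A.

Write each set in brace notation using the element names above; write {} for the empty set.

{f,a,g,d,b}

interior: largest open inside A is {e} (from {}, {e})
cl via duality: int({g}) = {}, so X∖{} = {f,a,g,d,e,b}
cl∖int = {f,a,g,d,b}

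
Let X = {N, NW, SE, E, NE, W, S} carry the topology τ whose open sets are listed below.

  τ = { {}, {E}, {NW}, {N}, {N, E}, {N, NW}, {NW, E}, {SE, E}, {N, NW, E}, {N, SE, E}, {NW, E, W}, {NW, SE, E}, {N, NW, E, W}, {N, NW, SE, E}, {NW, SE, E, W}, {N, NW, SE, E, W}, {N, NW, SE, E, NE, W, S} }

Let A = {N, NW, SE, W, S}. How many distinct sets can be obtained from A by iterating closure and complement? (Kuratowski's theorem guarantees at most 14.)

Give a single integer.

complement {E, NE}; its interior {E}; cl(A) = X∖{E} = {N, NW, SE, NE, W, S}
With k = closure, c = complement:
  1. A     = {N, NW, SE, W, S}
  2. kA    = {N, NW, SE, NE, W, S}
  3. cA    = {E, NE}
  4. ckA   = {E}
  5. kcA   = {SE, E, NE, W, S}
  6. ckcA  = {N, NW}
  7. kckcA = {N, NW, NE, W, S}
  8. ckckcA = {SE, E}
k, c of each give nothing new

8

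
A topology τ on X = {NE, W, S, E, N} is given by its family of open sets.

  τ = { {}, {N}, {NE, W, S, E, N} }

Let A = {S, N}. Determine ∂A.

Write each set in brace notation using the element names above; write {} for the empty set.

{NE, W, S, E}

interior: largest open inside A is {N} (from {}, {N})
cl via duality: int({NE, W, E}) = {}, so X∖{} = {NE, W, S, E, N}
cl∖int = {NE, W, S, E}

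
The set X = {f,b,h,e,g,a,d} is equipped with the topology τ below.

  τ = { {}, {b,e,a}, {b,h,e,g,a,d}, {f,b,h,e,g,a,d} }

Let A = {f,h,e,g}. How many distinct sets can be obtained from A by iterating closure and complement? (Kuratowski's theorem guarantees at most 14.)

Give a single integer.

complement {b,a,d}; its interior {}; cl(A) = X∖{} = {f,b,h,e,g,a,d}
With k = closure, c = complement:
  1. A     = {f,h,e,g}
  2. kA    = {f,b,h,e,g,a,d}
  3. cA    = {b,a,d}
  4. ckA   = {}
k, c of each give nothing new

4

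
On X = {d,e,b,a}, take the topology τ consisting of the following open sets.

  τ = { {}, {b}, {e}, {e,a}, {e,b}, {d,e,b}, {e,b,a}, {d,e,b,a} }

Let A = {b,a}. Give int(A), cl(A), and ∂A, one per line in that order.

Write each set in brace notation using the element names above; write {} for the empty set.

U open, U⊆A: {}, {b}. int(A) = ⋃ = {b}
X∖A={d,e}, int(X∖A)={e}, hence cl(A)={d,b,a}
∂A: remove int from cl → {d,a}

int(A) = {b}
cl(A)  = {d,b,a}
∂A     = {d,a}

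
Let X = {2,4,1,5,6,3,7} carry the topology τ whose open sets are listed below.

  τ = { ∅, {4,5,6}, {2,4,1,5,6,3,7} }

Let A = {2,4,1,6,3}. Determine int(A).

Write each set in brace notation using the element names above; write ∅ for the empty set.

open subsets of A: ∅; so int(A) = ∅

∅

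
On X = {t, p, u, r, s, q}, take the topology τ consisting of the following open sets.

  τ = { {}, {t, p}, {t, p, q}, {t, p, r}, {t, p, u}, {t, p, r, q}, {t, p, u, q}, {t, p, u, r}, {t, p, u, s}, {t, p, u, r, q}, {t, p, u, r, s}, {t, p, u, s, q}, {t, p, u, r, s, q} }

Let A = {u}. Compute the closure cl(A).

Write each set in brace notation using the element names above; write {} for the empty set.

{u, s}

X∖A={t, p, r, s, q}, int(X∖A)={t, p, r, q}, hence cl(A)={u, s}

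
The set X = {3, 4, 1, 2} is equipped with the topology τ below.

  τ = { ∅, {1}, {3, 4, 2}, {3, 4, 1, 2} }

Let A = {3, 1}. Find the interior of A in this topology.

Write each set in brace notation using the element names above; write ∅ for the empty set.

opens ⊆ A: ∅, {1}; union → int = {1}

{1}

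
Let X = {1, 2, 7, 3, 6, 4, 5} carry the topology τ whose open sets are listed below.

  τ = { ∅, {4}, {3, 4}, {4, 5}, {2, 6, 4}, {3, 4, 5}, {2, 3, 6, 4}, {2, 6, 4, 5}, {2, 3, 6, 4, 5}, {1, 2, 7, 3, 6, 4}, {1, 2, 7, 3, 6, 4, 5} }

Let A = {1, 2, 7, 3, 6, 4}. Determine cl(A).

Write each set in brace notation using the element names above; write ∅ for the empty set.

X∖A={5}, int(X∖A)=∅, hence cl(A)={1, 2, 7, 3, 6, 4, 5}

{1, 2, 7, 3, 6, 4, 5}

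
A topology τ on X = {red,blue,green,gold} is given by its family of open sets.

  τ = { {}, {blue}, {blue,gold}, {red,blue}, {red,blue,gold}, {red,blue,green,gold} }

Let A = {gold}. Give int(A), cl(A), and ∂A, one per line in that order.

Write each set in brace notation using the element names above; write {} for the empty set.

int(A) = {}
cl(A)  = {green,gold}
∂A     = {green,gold}

open subsets of A: {}; so int(A) = {}
closure: X∖int(X∖A) = X∖{red,blue} = {green,gold}
∂A = {green,gold} minus {} = {green,gold}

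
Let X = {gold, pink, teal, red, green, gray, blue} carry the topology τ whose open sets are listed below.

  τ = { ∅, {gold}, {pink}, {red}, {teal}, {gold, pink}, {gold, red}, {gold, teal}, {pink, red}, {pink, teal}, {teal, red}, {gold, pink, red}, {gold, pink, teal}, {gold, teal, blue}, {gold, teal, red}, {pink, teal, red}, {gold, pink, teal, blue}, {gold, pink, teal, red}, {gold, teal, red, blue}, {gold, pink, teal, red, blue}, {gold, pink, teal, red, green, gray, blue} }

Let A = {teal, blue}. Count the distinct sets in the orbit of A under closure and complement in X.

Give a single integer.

6

closure: X∖int(X∖A) = X∖{gold, pink, red} = {teal, green, gray, blue}
Let k=closure and c=complement:
  1. A     = {teal, blue}
  2. kA    = {teal, green, gray, blue}
  3. cA    = {gold, pink, red, green, gray}
  4. ckA   = {gold, pink, red}
  5. kcA   = {gold, pink, red, green, gray, blue}
  6. ckcA  = {teal}
— saturated at 6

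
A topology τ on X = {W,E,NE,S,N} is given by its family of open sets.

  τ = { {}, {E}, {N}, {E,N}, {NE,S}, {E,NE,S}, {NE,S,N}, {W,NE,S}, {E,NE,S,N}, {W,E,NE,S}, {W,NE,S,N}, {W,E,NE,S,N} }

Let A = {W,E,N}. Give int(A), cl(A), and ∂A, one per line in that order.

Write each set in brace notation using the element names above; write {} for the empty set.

int(A) = {E,N}
cl(A)  = {W,E,N}
∂A     = {W}

U open, U⊆A: {}, {N}, {E}, {E,N}. int(A) = ⋃ = {E,N}
X∖A={NE,S}, int(X∖A)={NE,S}, hence cl(A)={W,E,N}
∂A: remove int from cl → {W}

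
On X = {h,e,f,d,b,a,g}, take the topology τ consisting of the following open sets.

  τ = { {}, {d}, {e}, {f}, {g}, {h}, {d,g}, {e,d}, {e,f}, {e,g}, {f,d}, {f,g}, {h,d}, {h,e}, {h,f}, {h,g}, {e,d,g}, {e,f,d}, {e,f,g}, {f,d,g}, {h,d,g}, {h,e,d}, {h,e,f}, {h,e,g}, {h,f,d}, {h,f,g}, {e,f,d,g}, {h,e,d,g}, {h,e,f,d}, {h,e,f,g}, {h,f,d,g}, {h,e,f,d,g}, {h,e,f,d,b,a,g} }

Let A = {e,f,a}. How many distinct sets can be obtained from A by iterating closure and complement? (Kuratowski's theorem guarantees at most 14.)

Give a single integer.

X∖A={h,d,b,g}, int(X∖A)={h,d,g}, hence cl(A)={e,f,b,a}
Orbit (k=closure, c=complement):
  1. A     = {e,f,a}
  2. kA    = {e,f,b,a}
  3. cA    = {h,d,b,g}
  4. ckA   = {h,d,g}
  5. kcA   = {h,d,b,a,g}
  6. ckcA  = {e,f}
(closed under both — stop)

6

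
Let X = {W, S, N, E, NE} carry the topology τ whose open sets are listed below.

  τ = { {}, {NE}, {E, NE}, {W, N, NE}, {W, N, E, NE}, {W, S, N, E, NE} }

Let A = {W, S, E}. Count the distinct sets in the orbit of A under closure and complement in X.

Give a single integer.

cl via duality: int({N, NE}) = {NE}, so X∖{NE} = {W, S, N, E}
Write k for closure, c for complement:
  1. A     = {W, S, E}
  2. kA    = {W, S, N, E}
  3. cA    = {N, NE}
  4. ckA   = {NE}
  5. kcA   = {W, S, N, E, NE}
  6. ckcA  = {}
applying k or c yields no new set

6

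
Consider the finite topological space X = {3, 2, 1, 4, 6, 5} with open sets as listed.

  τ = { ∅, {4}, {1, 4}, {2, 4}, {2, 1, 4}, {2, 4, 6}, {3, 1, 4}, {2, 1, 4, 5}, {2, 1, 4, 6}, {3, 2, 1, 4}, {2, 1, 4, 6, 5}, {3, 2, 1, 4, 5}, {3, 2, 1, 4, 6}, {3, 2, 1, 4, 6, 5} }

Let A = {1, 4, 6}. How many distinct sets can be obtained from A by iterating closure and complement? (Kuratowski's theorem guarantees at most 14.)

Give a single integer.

closure: X∖int(X∖A) = X∖∅ = {3, 2, 1, 4, 6, 5}
Let k=closure and c=complement:
  1. A     = {1, 4, 6}
  2. kA    = {3, 2, 1, 4, 6, 5}
  3. cA    = {3, 2, 5}
  4. ckA   = ∅
  5. kcA   = {3, 2, 6, 5}
  6. ckcA  = {1, 4}
— saturated at 6

6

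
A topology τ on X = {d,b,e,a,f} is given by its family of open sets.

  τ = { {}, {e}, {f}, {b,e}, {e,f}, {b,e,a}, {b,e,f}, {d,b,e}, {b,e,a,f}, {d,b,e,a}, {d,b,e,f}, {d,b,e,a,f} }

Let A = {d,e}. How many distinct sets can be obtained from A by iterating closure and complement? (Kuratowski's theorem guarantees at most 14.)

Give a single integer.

cl via duality: int({b,a,f}) = {f}, so X∖{f} = {d,b,e,a}
Write k for closure, c for complement:
  1. A     = {d,e}
  2. kA    = {d,b,e,a}
  3. cA    = {b,a,f}
  4. ckA   = {f}
  5. kcA   = {d,b,a,f}
  6. ckcA  = {e}
applying k or c yields no new set

6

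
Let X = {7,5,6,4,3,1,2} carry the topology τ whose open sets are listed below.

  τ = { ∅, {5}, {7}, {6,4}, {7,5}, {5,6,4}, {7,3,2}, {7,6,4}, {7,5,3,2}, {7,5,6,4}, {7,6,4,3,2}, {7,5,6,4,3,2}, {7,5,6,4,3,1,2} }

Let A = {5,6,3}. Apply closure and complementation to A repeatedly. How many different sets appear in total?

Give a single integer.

cl via duality: int({7,4,1,2}) = {7}, so X∖{7} = {5,6,4,3,1,2}
Write k for closure, c for complement:
  1. A     = {5,6,3}
  2. kA    = {5,6,4,3,1,2}
  3. cA    = {7,4,1,2}
  4. ckA   = {7}
  5. kcA   = {7,6,4,3,1,2}
  6. kckA  = {7,3,1,2}
  7. ckcA  = {5}
  8. ckckA = {5,6,4}
  9. kckcA = {5,1}
  10. kckckA = {5,6,4,1}
  11. ckckcA = {7,6,4,3,2}
  12. ckckckA = {7,3,2}
applying k or c yields no new set

12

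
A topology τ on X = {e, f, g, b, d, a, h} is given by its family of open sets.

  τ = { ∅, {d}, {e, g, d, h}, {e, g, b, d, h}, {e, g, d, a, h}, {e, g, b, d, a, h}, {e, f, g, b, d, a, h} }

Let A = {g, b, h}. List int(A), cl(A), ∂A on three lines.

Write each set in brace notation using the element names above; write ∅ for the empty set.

open subsets of A: ∅; so int(A) = ∅
closure: X∖int(X∖A) = X∖{d} = {e, f, g, b, a, h}
∂A = {e, f, g, b, a, h} minus ∅ = {e, f, g, b, a, h}

int(A) = ∅
cl(A)  = {e, f, g, b, a, h}
∂A     = {e, f, g, b, a, h}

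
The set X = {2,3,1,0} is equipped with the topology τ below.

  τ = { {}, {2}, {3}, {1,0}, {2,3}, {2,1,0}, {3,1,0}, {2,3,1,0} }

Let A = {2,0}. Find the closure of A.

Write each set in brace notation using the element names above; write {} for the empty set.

X∖A={3,1}, int(X∖A)={3}, hence cl(A)={2,1,0}

{2,1,0}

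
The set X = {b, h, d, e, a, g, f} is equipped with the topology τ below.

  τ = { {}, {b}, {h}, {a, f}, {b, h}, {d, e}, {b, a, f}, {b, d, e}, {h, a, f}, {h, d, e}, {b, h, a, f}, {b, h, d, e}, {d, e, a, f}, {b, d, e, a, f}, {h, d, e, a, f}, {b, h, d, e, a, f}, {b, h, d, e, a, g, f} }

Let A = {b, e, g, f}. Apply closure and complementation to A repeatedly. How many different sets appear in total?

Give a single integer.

cl via duality: int({h, d, a}) = {h}, so X∖{h} = {b, d, e, a, g, f}
Write k for closure, c for complement:
  1. A     = {b, e, g, f}
  2. kA    = {b, d, e, a, g, f}
  3. cA    = {h, d, a}
  4. ckA   = {h}
  5. kcA   = {h, d, e, a, g, f}
  6. kckA  = {h, g}
  7. ckcA  = {b}
  8. ckckA = {b, d, e, a, f}
  9. kckcA = {b, g}
  10. ckckcA = {h, d, e, a, f}
applying k or c yields no new set

10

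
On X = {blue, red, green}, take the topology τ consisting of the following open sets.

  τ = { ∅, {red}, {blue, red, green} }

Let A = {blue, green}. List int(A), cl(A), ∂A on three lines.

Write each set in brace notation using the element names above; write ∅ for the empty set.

int(A) = ∅
cl(A)  = {blue, green}
∂A     = {blue, green}

U open, U⊆A: ∅. int(A) = ⋃ = ∅
X∖A={red}, int(X∖A)={red}, hence cl(A)={blue, green}
∂A: remove int from cl → {blue, green}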